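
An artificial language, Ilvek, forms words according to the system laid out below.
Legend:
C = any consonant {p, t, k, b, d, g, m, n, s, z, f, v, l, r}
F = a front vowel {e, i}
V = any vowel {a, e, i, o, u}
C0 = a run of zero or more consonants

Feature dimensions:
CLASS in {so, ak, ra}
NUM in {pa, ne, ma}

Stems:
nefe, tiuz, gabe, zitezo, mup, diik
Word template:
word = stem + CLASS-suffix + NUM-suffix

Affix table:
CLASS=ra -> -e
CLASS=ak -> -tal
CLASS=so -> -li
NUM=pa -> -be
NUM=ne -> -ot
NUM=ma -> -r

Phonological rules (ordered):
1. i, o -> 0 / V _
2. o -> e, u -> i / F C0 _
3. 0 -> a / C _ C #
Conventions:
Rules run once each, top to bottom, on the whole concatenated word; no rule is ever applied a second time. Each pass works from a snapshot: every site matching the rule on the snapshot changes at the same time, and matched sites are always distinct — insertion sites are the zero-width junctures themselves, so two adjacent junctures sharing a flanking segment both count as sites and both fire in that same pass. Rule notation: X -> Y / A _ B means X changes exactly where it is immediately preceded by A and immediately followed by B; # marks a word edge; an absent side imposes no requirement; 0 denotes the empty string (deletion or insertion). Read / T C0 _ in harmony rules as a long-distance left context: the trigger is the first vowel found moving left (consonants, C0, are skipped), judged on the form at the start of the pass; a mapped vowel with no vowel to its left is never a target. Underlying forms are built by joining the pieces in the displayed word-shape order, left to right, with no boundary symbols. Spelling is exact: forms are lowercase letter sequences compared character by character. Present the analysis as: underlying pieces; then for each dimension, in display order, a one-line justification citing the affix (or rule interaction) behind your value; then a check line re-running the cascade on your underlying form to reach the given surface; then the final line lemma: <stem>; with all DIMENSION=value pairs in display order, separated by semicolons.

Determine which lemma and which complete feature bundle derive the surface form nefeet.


underlying: nefe-e-ot
CLASS=ra - signalled by the affix -e
NUM=ne - signalled by the affix -ot
check: nefeeot -> nefeet -> nefeet -> nefeet
lemma: nefe; CLASS=ra; NUM=ne


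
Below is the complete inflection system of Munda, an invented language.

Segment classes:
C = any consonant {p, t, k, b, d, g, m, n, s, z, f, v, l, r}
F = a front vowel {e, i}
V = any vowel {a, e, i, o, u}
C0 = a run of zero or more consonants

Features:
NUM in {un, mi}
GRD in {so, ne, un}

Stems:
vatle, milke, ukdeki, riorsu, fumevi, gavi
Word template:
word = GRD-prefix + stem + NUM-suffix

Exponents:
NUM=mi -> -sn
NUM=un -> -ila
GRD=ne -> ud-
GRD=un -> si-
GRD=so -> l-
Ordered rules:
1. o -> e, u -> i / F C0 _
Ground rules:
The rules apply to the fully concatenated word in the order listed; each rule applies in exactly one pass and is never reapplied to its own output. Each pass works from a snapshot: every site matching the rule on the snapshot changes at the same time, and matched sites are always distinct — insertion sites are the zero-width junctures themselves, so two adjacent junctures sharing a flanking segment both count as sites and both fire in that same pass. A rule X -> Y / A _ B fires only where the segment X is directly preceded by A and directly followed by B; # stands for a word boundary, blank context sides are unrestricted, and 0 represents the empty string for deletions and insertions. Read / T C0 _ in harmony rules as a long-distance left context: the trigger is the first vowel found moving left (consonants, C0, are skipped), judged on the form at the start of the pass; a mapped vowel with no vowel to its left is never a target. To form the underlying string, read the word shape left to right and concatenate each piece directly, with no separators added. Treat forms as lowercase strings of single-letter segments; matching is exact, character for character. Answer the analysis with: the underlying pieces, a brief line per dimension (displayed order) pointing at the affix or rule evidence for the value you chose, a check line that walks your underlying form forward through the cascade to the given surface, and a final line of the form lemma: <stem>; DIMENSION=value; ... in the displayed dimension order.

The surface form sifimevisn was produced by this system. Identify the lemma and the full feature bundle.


underlying: si-fumevi-sn
NUM=mi - signalled by the affix -sn
GRD=un - signalled by the affix si-
check: sifumevisn -> sifimevisn
lemma: fumevi; NUM=mi; GRD=un


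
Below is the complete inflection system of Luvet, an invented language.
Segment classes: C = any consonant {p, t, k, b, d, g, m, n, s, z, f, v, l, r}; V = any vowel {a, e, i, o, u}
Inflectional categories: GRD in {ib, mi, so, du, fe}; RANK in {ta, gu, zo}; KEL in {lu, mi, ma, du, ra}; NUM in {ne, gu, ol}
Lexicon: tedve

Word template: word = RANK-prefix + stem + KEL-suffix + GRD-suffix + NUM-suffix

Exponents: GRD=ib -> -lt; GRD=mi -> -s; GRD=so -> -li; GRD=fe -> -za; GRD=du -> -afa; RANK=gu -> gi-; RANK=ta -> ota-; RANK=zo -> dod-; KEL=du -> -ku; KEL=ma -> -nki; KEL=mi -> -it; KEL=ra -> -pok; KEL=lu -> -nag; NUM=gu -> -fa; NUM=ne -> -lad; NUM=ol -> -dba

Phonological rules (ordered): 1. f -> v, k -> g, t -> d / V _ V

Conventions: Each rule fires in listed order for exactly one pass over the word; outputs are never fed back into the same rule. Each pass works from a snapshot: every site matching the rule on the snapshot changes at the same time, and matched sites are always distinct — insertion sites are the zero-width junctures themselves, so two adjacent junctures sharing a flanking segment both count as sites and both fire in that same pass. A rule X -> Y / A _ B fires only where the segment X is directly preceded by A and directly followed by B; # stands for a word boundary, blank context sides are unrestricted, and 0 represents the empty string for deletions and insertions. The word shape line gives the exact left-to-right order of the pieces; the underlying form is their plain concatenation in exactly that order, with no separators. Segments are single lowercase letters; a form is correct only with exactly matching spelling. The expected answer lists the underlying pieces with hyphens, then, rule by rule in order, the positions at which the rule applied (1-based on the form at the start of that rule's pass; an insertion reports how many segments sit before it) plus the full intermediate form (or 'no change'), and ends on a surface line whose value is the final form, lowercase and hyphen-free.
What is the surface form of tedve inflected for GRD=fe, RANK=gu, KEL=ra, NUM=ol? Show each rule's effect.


underlying: gi-tedve-pok-za-dba
1. f -> v, k -> g, t -> d / V _ V: fires at position(s) 3: gidedvepokzadba
surface: gidedvepokzadba


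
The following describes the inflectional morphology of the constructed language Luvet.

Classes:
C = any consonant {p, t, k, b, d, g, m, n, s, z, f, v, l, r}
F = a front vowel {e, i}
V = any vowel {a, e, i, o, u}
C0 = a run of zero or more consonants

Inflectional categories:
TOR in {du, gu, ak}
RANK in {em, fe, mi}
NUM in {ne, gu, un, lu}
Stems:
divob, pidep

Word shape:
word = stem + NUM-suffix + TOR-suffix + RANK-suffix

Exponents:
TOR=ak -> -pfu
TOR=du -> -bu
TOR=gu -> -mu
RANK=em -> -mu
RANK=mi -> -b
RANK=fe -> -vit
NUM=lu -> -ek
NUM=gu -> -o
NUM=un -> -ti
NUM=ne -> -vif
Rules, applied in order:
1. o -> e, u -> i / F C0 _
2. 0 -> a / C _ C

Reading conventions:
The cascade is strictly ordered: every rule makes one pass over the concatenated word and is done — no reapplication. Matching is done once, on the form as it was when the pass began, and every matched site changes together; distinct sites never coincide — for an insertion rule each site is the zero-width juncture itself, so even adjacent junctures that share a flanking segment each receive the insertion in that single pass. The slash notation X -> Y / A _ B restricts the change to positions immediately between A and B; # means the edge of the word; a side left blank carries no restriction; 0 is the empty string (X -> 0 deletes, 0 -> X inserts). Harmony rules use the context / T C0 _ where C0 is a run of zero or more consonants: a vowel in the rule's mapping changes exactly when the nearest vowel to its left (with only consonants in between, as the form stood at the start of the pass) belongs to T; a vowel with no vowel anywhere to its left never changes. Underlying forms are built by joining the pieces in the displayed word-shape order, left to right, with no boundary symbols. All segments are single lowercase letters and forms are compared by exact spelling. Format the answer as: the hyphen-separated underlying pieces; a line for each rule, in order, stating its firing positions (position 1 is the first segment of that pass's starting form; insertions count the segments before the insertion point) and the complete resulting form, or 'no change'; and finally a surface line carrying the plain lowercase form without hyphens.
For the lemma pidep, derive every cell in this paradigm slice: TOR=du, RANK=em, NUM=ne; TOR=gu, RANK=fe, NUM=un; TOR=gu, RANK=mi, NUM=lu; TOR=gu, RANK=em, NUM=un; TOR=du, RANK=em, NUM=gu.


cell TOR=du, RANK=em, NUM=ne:
underlying: pidep-vif-bu-mu
1. o -> e, u -> i / F C0 _: fires at position(s) 10: pidepvifbimu
2. 0 -> a / C _ C: inserts after position(s) 5, 8: pidepavifabimu
surface: pidepavifabimu

cell TOR=gu, RANK=fe, NUM=un:
underlying: pidep-ti-mu-vit
1. o -> e, u -> i / F C0 _: fires at position(s) 9: pideptimivit
2. 0 -> a / C _ C: inserts after position(s) 5: pidepatimivit
surface: pidepatimivit

cell TOR=gu, RANK=mi, NUM=lu:
underlying: pidep-ek-mu-b
1. o -> e, u -> i / F C0 _: fires at position(s) 9: pidepekmib
2. 0 -> a / C _ C: inserts after position(s) 7: pidepekamib
surface: pidepekamib

cell TOR=gu, RANK=em, NUM=un:
underlying: pidep-ti-mu-mu
1. o -> e, u -> i / F C0 _: fires at position(s) 9: pideptimimu
2. 0 -> a / C _ C: inserts after position(s) 5: pidepatimimu
surface: pidepatimimu

cell TOR=du, RANK=em, NUM=gu:
underlying: pidep-o-bu-mu
1. o -> e, u -> i / F C0 _: fires at position(s) 6: pidepebumu
2. 0 -> a / C _ C: no change
surface: pidepebumu


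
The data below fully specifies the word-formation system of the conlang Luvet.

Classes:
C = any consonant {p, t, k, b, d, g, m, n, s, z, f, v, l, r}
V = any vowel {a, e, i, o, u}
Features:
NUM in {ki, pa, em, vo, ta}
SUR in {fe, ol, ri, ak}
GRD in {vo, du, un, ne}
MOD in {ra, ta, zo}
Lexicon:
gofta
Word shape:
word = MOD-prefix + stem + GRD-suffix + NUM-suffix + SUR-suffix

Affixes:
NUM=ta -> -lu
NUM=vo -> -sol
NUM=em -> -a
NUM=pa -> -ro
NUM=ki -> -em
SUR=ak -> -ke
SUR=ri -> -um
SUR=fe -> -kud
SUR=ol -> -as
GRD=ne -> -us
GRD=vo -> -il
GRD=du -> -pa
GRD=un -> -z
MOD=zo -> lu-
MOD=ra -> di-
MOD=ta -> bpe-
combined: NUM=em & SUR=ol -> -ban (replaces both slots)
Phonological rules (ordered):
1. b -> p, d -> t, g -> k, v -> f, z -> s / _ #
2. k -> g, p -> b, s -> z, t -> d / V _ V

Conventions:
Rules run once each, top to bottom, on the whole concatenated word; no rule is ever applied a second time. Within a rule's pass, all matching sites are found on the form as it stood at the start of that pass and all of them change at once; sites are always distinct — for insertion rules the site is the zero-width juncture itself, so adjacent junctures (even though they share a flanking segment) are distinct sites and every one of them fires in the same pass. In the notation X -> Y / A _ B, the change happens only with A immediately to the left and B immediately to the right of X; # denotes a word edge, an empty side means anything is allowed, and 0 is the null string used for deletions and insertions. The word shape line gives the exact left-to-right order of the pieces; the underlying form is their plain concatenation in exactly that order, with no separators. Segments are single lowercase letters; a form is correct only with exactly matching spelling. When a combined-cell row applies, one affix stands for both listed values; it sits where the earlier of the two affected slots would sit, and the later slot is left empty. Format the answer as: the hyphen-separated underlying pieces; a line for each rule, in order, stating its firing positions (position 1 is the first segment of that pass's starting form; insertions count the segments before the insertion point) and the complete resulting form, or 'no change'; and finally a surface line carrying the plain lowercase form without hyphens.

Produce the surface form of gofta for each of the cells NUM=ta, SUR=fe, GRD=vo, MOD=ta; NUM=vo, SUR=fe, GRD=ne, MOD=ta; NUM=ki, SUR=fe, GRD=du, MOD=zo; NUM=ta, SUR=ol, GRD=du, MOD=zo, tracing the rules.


cell NUM=ta, SUR=fe, GRD=vo, MOD=ta:
underlying: bpe-gofta-il-lu-kud
1. b -> p, d -> t, g -> k, v -> f, z -> s / _ #: fires at position(s) 15: bpegoftaillukut
2. k -> g, p -> b, s -> z, t -> d / V _ V: fires at position(s) 13: bpegoftaillugut
surface: bpegoftaillugut

cell NUM=vo, SUR=fe, GRD=ne, MOD=ta:
underlying: bpe-gofta-us-sol-kud
1. b -> p, d -> t, g -> k, v -> f, z -> s / _ #: fires at position(s) 16: bpegoftaussolkut
2. k -> g, p -> b, s -> z, t -> d / V _ V: no change
surface: bpegoftaussolkut

cell NUM=ki, SUR=fe, GRD=du, MOD=zo:
underlying: lu-gofta-pa-em-kud
1. b -> p, d -> t, g -> k, v -> f, z -> s / _ #: fires at position(s) 14: lugoftapaemkut
2. k -> g, p -> b, s -> z, t -> d / V _ V: fires at position(s) 8: lugoftabaemkut
surface: lugoftabaemkut

cell NUM=ta, SUR=ol, GRD=du, MOD=zo:
underlying: lu-gofta-pa-lu-as
1. b -> p, d -> t, g -> k, v -> f, z -> s / _ #: no change
2. k -> g, p -> b, s -> z, t -> d / V _ V: fires at position(s) 8: lugoftabaluas
surface: lugoftabaluas


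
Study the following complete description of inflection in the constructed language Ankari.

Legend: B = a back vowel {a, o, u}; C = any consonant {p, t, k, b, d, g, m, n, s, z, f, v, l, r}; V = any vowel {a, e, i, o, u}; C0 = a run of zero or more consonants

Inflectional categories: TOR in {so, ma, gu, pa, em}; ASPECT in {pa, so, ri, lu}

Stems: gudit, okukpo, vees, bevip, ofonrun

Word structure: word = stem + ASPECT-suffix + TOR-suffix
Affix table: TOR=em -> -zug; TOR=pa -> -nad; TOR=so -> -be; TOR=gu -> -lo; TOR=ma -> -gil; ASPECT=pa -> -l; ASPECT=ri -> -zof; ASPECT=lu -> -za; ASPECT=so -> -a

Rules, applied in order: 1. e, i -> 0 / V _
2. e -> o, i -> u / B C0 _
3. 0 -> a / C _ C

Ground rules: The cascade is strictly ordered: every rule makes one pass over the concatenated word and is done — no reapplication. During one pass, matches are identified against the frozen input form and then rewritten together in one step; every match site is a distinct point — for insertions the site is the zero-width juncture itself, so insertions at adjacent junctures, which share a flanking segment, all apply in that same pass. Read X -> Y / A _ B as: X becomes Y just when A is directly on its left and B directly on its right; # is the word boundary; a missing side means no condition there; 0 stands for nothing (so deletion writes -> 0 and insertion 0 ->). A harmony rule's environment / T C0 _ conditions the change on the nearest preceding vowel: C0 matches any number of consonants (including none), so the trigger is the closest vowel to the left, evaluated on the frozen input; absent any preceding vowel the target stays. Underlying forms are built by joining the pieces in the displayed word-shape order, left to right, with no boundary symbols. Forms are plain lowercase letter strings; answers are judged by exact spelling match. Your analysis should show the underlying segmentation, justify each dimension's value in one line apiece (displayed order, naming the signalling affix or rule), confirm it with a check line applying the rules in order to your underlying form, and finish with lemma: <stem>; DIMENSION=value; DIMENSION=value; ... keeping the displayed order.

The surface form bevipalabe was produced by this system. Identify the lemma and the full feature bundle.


underlying: bevip-l-be
TOR=so - signalled by the affix -be
ASPECT=pa - signalled by the affix -l
check: beviplbe -> beviplbe -> beviplbe -> bevipalabe
lemma: bevip; TOR=so; ASPECT=pa


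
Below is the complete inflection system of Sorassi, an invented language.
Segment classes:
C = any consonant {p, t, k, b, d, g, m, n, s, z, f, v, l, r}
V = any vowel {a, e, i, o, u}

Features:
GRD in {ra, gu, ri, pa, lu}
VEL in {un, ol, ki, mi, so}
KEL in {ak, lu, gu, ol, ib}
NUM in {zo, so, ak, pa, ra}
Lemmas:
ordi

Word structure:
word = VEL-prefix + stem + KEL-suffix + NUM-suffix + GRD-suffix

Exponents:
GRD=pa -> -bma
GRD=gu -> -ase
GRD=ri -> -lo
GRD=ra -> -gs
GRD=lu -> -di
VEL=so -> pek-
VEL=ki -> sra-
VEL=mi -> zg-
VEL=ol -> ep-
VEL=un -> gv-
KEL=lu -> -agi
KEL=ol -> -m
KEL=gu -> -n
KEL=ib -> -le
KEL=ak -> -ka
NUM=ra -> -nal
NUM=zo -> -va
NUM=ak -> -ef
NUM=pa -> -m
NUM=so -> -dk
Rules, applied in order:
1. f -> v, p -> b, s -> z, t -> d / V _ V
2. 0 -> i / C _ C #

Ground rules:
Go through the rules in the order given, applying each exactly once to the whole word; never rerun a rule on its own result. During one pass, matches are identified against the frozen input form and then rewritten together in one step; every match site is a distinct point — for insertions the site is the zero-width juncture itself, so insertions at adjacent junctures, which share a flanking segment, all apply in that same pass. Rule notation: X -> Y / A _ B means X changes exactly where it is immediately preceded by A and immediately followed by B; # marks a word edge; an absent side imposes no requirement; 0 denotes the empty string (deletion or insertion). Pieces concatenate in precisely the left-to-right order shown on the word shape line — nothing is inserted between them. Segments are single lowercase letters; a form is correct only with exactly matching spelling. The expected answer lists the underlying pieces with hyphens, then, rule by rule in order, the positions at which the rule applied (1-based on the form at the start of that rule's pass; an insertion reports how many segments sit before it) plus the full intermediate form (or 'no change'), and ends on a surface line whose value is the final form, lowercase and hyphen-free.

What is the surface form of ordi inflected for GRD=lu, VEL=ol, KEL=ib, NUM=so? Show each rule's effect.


underlying: ep-ordi-le-dk-di
1. f -> v, p -> b, s -> z, t -> d / V _ V: fires at position(s) 2: ebordiledkdi
2. 0 -> i / C _ C #: no change
surface: ebordiledkdi


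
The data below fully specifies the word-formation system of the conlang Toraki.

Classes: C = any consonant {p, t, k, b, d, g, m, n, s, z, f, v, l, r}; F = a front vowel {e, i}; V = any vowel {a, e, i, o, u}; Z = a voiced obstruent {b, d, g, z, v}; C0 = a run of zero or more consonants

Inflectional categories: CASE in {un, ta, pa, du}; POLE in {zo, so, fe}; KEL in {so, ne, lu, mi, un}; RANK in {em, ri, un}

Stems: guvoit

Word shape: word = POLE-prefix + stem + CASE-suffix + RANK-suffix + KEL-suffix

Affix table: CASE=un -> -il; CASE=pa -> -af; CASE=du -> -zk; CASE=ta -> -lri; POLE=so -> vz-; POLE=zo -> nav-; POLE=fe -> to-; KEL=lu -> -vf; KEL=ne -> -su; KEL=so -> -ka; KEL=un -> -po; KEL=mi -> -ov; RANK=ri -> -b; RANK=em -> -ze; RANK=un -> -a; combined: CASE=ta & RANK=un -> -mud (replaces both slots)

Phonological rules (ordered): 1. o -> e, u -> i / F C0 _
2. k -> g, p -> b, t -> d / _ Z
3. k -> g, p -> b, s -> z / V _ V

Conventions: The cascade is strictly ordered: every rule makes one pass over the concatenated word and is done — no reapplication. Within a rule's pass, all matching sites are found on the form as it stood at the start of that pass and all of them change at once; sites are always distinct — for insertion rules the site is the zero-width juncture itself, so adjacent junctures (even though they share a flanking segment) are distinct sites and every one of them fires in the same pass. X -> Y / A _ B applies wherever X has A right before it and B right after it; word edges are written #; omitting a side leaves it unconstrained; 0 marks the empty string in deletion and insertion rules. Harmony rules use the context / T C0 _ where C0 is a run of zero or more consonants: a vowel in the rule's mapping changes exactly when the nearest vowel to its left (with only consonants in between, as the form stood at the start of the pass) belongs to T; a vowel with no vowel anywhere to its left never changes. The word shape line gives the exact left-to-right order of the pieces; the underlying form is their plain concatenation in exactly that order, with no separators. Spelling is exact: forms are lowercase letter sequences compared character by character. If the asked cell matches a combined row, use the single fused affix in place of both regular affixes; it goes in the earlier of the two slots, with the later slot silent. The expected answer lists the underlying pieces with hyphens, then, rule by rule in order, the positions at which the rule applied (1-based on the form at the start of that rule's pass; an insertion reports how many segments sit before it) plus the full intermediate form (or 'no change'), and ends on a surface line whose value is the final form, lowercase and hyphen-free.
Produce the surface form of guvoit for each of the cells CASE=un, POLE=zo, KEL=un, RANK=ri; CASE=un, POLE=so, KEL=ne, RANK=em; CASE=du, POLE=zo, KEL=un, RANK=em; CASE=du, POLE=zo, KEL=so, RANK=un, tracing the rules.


cell CASE=un, POLE=zo, KEL=un, RANK=ri:
underlying: nav-guvoit-il-b-po
1. o -> e, u -> i / F C0 _: fires at position(s) 14: navguvoitilbpe
2. k -> g, p -> b, t -> d / _ Z: no change
3. k -> g, p -> b, s -> z / V _ V: no change
surface: navguvoitilbpe

cell CASE=un, POLE=so, KEL=ne, RANK=em:
underlying: vz-guvoit-il-ze-su
1. o -> e, u -> i / F C0 _: fires at position(s) 14: vzguvoitilzesi
2. k -> g, p -> b, t -> d / _ Z: no change
3. k -> g, p -> b, s -> z / V _ V: fires at position(s) 13: vzguvoitilzezi
surface: vzguvoitilzezi

cell CASE=du, POLE=zo, KEL=un, RANK=em:
underlying: nav-guvoit-zk-ze-po
1. o -> e, u -> i / F C0 _: fires at position(s) 15: navguvoitzkzepe
2. k -> g, p -> b, t -> d / _ Z: fires at position(s) 9, 11: navguvoidzgzepe
3. k -> g, p -> b, s -> z / V _ V: fires at position(s) 14: navguvoidzgzebe
surface: navguvoidzgzebe

cell CASE=du, POLE=zo, KEL=so, RANK=un:
underlying: nav-guvoit-zk-a-ka
1. o -> e, u -> i / F C0 _: no change
2. k -> g, p -> b, t -> d / _ Z: fires at position(s) 9: navguvoidzkaka
3. k -> g, p -> b, s -> z / V _ V: fires at position(s) 13: navguvoidzkaga
surface: navguvoidzkaga


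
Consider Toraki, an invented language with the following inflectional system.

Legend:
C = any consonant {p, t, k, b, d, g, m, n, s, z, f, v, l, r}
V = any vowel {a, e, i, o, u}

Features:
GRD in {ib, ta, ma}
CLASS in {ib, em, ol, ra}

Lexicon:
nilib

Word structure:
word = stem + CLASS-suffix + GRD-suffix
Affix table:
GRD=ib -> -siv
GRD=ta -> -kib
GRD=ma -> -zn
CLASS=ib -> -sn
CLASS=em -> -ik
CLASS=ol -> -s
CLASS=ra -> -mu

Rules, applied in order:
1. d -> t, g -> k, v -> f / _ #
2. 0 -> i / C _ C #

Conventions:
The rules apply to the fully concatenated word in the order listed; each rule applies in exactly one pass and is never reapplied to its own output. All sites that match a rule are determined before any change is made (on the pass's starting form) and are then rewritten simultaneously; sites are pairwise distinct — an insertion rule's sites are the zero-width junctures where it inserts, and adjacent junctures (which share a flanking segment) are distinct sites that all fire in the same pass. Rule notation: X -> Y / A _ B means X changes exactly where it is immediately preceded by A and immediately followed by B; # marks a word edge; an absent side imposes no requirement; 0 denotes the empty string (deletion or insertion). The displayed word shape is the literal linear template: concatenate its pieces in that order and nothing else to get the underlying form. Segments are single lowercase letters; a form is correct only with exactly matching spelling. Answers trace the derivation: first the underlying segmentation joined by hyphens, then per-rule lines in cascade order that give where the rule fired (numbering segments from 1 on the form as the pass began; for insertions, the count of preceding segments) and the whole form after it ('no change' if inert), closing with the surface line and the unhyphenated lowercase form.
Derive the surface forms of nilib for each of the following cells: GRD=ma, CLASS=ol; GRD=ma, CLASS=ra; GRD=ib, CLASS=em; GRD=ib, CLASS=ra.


cell GRD=ma, CLASS=ol:
underlying: nilib-s-zn
1. d -> t, g -> k, v -> f / _ #: no change
2. 0 -> i / C _ C #: inserts after position(s) 7: nilibszin
surface: nilibszin

cell GRD=ma, CLASS=ra:
underlying: nilib-mu-zn
1. d -> t, g -> k, v -> f / _ #: no change
2. 0 -> i / C _ C #: inserts after position(s) 8: nilibmuzin
surface: nilibmuzin

cell GRD=ib, CLASS=em:
underlying: nilib-ik-siv
1. d -> t, g -> k, v -> f / _ #: fires at position(s) 10: nilibiksif
2. 0 -> i / C _ C #: no change
surface: nilibiksif

cell GRD=ib, CLASS=ra:
underlying: nilib-mu-siv
1. d -> t, g -> k, v -> f / _ #: fires at position(s) 10: nilibmusif
2. 0 -> i / C _ C #: no change
surface: nilibmusif


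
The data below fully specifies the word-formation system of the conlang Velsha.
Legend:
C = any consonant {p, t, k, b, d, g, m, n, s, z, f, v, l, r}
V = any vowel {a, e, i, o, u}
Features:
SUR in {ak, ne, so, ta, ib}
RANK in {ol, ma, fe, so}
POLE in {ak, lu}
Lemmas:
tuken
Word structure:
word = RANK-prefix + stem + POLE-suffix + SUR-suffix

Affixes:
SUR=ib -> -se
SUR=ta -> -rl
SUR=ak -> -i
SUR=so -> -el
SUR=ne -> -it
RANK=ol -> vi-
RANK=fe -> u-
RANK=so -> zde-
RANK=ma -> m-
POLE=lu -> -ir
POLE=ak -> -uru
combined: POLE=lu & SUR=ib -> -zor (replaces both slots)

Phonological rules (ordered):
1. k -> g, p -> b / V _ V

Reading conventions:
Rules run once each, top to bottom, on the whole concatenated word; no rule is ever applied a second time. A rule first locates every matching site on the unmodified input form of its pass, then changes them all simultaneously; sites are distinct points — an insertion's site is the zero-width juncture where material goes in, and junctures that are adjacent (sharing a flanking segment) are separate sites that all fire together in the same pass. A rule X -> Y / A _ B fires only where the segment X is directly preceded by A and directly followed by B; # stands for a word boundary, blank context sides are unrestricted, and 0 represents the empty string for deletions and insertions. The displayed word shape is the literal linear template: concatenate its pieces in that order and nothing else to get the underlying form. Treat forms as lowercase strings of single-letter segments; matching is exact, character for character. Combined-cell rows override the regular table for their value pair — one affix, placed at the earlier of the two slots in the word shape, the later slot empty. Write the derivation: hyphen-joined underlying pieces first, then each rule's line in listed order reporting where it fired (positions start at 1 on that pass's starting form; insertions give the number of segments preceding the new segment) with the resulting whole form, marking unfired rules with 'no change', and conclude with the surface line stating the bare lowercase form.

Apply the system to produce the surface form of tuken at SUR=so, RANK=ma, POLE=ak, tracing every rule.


underlying: m-tuken-uru-el
1. k -> g, p -> b / V _ V: fires at position(s) 4: mtugenuruel
surface: mtugenuruel


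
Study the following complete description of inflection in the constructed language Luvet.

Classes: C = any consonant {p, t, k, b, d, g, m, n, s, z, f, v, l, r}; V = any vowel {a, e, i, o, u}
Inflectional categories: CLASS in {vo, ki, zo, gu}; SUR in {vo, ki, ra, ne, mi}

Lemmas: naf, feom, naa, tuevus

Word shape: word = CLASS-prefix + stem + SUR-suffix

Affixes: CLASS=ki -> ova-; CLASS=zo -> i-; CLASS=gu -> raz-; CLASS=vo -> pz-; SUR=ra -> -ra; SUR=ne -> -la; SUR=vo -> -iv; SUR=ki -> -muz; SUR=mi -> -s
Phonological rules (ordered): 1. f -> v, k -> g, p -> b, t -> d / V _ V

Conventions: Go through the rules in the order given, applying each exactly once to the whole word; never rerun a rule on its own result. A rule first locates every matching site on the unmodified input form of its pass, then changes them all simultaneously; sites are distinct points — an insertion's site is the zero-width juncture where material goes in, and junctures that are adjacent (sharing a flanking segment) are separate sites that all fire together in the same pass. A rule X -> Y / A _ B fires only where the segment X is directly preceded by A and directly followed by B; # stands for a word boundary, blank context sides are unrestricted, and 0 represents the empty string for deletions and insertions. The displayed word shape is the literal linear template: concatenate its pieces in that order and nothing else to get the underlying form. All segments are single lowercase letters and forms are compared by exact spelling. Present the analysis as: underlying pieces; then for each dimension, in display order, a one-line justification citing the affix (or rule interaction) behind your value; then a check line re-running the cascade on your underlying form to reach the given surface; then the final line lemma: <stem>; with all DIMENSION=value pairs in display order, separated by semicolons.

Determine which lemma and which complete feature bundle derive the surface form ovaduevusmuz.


underlying: ova-tuevus-muz
CLASS=ki - signalled by the affix ova-
SUR=ki - signalled by the affix -muz
check: ovatuevusmuz -> ovaduevusmuz
lemma: tuevus; CLASS=ki; SUR=ki


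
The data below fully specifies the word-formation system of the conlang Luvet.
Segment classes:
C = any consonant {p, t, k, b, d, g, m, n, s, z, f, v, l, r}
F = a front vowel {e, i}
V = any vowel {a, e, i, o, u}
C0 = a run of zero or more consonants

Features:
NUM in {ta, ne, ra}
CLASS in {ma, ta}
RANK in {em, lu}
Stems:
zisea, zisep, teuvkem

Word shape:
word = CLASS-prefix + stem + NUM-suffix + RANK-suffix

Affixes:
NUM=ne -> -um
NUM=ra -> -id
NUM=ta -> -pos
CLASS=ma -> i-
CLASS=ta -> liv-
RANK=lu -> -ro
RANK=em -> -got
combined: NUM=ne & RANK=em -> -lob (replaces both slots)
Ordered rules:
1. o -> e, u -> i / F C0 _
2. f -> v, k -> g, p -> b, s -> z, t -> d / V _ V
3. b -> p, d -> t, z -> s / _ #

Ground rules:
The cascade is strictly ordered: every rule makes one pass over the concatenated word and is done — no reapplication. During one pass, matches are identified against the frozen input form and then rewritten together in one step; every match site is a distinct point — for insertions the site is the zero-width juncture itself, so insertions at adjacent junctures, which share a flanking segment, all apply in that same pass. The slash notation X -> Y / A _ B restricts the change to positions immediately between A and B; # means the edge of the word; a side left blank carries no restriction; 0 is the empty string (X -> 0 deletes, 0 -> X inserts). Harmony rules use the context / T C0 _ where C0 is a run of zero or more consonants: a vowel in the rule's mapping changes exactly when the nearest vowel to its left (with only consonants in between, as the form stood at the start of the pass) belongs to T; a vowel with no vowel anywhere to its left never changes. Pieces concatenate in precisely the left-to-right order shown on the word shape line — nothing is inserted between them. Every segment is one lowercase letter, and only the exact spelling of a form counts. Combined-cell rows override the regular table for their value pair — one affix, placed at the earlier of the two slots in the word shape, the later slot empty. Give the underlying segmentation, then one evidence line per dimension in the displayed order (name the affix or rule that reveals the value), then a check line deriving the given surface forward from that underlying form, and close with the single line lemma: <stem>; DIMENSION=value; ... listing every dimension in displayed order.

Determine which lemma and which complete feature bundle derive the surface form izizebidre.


underlying: i-zisep-id-ro
NUM=ra - signalled by the affix -id
CLASS=ma - signalled by the affix i-
RANK=lu - signalled by the affix -ro
check: izisepidro -> izisepidre -> izizebidre -> izizebidre
lemma: zisep; NUM=ra; CLASS=ma; RANK=lu


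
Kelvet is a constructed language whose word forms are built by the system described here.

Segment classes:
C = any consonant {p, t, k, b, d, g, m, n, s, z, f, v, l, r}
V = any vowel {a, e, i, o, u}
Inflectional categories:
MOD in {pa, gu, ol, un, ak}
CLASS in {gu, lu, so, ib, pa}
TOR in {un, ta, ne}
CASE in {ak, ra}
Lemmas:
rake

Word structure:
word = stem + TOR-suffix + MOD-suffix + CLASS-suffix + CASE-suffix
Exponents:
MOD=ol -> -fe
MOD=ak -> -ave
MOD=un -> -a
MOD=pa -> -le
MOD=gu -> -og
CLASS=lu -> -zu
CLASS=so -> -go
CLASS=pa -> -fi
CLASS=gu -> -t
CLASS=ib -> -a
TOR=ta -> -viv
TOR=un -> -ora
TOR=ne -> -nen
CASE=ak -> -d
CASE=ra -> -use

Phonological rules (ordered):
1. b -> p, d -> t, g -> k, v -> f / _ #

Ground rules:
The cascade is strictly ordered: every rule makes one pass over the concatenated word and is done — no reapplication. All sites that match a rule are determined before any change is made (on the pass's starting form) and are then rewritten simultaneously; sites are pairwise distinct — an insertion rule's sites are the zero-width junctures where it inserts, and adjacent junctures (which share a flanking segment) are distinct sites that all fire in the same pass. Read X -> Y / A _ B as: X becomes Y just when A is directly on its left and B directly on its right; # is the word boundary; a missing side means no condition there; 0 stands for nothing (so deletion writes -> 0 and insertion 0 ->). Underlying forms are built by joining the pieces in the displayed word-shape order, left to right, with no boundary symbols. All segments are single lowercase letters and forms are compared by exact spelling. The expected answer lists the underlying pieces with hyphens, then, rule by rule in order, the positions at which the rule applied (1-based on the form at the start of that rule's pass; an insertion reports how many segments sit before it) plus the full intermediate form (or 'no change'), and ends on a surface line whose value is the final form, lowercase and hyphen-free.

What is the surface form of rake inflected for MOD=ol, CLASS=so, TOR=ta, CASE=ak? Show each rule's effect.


underlying: rake-viv-fe-go-d
1. b -> p, d -> t, g -> k, v -> f / _ #: fires at position(s) 12: rakevivfegot
surface: rakevivfegot


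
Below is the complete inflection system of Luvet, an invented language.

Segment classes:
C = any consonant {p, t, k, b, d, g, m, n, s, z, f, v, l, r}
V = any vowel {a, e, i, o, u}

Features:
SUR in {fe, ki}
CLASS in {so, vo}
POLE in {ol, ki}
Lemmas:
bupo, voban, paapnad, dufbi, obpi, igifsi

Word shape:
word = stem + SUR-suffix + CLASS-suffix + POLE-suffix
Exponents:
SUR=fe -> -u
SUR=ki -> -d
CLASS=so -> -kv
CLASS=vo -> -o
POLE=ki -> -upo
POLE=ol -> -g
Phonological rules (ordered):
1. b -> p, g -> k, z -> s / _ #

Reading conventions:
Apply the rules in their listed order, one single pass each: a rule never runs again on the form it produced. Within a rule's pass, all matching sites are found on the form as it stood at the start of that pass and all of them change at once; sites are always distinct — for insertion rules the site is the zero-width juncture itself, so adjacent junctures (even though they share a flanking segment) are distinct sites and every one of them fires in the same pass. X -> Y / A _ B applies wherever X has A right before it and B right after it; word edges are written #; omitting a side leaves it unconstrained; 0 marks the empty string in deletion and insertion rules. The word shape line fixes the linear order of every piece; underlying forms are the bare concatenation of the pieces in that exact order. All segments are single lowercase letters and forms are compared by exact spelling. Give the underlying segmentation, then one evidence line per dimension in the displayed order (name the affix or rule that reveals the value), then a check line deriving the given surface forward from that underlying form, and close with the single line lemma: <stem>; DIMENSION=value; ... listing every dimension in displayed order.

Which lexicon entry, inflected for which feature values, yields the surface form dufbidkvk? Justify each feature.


underlying: dufbi-d-kv-g
SUR=ki - signalled by the affix -d
CLASS=so - signalled by the affix -kv
POLE=ol - signalled by the affix -g
check: dufbidkvg -> dufbidkvk
lemma: dufbi; SUR=ki; CLASS=so; POLE=ol


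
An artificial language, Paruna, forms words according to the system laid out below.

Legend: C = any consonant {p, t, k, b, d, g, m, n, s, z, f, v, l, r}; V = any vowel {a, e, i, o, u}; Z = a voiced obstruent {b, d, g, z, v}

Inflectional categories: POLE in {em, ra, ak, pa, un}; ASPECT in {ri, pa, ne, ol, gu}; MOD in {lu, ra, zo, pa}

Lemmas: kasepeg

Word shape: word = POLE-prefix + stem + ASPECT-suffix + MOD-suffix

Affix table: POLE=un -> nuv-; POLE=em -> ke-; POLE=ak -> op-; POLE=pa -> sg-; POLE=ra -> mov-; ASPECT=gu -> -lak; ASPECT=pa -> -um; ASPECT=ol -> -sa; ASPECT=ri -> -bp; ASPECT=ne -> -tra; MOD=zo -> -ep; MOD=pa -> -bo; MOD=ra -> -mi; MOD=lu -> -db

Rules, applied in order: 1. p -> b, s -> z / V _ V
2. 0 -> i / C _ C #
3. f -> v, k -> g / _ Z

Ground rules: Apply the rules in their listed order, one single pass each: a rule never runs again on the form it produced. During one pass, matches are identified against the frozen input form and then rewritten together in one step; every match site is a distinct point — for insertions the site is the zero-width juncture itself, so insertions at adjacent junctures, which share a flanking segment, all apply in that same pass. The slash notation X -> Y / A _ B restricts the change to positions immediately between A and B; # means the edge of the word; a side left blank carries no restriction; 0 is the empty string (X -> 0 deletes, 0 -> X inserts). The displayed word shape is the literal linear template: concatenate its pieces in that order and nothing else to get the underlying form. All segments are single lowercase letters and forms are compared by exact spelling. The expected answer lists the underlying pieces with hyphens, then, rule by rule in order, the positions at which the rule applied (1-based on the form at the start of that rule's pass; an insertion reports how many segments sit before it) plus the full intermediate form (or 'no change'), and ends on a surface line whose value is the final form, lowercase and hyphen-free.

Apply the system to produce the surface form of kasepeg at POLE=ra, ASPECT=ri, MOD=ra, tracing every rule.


underlying: mov-kasepeg-bp-mi
1. p -> b, s -> z / V _ V: fires at position(s) 6, 8: movkazebegbpmi
2. 0 -> i / C _ C #: no change
3. f -> v, k -> g / _ Z: no change
surface: movkazebegbpmi


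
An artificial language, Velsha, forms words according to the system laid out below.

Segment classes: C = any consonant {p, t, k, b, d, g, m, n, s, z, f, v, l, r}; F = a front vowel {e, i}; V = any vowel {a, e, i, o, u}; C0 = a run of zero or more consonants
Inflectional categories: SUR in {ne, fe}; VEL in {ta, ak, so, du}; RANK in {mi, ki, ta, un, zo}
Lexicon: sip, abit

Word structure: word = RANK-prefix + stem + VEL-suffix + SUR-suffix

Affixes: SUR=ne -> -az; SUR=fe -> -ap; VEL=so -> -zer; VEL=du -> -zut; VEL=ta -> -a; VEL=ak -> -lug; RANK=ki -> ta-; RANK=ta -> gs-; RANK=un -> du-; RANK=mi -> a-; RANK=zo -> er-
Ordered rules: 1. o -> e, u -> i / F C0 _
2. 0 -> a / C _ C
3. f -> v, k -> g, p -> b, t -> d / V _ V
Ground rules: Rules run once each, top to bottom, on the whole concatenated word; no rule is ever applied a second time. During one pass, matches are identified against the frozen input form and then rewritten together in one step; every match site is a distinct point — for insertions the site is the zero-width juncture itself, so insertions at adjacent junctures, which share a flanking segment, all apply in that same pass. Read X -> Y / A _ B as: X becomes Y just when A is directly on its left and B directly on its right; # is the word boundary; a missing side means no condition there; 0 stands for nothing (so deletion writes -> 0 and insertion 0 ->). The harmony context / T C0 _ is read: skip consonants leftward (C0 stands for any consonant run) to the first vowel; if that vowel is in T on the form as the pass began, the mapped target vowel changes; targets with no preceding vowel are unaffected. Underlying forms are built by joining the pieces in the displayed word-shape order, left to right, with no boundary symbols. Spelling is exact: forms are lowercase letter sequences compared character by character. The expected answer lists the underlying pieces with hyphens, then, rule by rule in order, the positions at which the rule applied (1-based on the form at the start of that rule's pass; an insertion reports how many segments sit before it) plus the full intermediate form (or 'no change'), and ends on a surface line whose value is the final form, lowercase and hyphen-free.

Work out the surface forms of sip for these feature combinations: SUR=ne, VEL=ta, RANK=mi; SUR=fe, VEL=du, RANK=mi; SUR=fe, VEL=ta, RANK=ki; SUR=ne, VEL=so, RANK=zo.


cell SUR=ne, VEL=ta, RANK=mi:
underlying: a-sip-a-az
1. o -> e, u -> i / F C0 _: no change
2. 0 -> a / C _ C: no change
3. f -> v, k -> g, p -> b, t -> d / V _ V: fires at position(s) 4: asibaaz
surface: asibaaz

cell SUR=fe, VEL=du, RANK=mi:
underlying: a-sip-zut-ap
1. o -> e, u -> i / F C0 _: fires at position(s) 6: asipzitap
2. 0 -> a / C _ C: inserts after position(s) 4: asipazitap
3. f -> v, k -> g, p -> b, t -> d / V _ V: fires at position(s) 4, 8: asibazidap
surface: asibazidap

cell SUR=fe, VEL=ta, RANK=ki:
underlying: ta-sip-a-ap
1. o -> e, u -> i / F C0 _: no change
2. 0 -> a / C _ C: no change
3. f -> v, k -> g, p -> b, t -> d / V _ V: fires at position(s) 5: tasibaap
surface: tasibaap

cell SUR=ne, VEL=so, RANK=zo:
underlying: er-sip-zer-az
1. o -> e, u -> i / F C0 _: no change
2. 0 -> a / C _ C: inserts after position(s) 2, 5: erasipazeraz
3. f -> v, k -> g, p -> b, t -> d / V _ V: fires at position(s) 6: erasibazeraz
surface: erasibazeraz
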